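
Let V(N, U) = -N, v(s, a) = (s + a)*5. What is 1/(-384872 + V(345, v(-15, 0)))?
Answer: -1/385217 ≈ -2.5959e-6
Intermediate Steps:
v(s, a) = 5*a + 5*s (v(s, a) = (a + s)*5 = 5*a + 5*s)
1/(-384872 + V(345, v(-15, 0))) = 1/(-384872 - 1*345) = 1/(-384872 - 345) = 1/(-385217) = -1/385217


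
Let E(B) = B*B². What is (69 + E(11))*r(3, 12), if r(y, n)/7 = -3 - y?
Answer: -58800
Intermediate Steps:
r(y, n) = -21 - 7*y (r(y, n) = 7*(-3 - y) = -21 - 7*y)
E(B) = B³
(69 + E(11))*r(3, 12) = (69 + 11³)*(-21 - 7*3) = (69 + 1331)*(-21 - 21) = 1400*(-42) = -58800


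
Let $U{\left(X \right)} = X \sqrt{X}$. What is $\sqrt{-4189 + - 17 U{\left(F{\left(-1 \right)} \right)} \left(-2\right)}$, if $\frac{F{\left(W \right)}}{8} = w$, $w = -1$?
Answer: $\sqrt{-4189 - 544 i \sqrt{2}} \approx 5.9186 - 64.993 i$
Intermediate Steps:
$F{\left(W \right)} = -8$ ($F{\left(W \right)} = 8 \left(-1\right) = -8$)
$U{\left(X \right)} = X^{\frac{3}{2}}$
$\sqrt{-4189 + - 17 U{\left(F{\left(-1 \right)} \right)} \left(-2\right)} = \sqrt{-4189 + - 17 \left(-8\right)^{\frac{3}{2}} \left(-2\right)} = \sqrt{-4189 + - 17 \left(- 16 i \sqrt{2}\right) \left(-2\right)} = \sqrt{-4189 + 272 i \sqrt{2} \left(-2\right)} = \sqrt{-4189 - 544 i \sqrt{2}}$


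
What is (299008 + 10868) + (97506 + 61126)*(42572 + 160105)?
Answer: 32151367740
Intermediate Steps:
(299008 + 10868) + (97506 + 61126)*(42572 + 160105) = 309876 + 158632*202677 = 309876 + 32151057864 = 32151367740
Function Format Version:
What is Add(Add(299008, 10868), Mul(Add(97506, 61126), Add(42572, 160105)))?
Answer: 32151367740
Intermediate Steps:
Add(Add(299008, 10868), Mul(Add(97506, 61126), Add(42572, 160105))) = Add(309876, Mul(158632, 202677)) = Add(309876, 32151057864) = 32151367740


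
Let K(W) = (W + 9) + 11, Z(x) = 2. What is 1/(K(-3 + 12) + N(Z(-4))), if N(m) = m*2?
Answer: 1/33 ≈ 0.030303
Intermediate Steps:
N(m) = 2*m
K(W) = 20 + W (K(W) = (9 + W) + 11 = 20 + W)
1/(K(-3 + 12) + N(Z(-4))) = 1/((20 + (-3 + 12)) + 2*2) = 1/((20 + 9) + 4) = 1/(29 + 4) = 1/33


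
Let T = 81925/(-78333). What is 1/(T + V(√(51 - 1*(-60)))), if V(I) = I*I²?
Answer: 6417431025/8391857642716334 + 681102536679*√111/8391857642716334 ≈ 0.00085586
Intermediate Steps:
V(I) = I³
T = -81925/78333 (T = 81925*(-1/78333) = -81925/78333 ≈ -1.0459)
1/(T + V(√(51 - 1*(-60)))) = 1/(-81925/78333 + (√(51 - 1*(-60)))³) = 1/(-81925/78333 + (√(51 + 60))³) = 1/(-81925/78333 + (√111)³) = 1/(-81925/78333 + 111*√111)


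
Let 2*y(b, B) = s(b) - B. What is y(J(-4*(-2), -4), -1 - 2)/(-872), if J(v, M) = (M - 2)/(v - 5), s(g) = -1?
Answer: -1/872 ≈ -0.0011468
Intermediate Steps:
J(v, M) = (-2 + M)/(-5 + v)
y(b, B) = -½ - B/2 (y(b, B) = (-1 - B)/2 = -½ - B/2)
y(J(-4*(-2), -4), -1 - 2)/(-872) = (-½ - (-1 - 2)/2)/(-872) = (-½ - ½*(-3))*(-1/872) = (-½ + 3/2)*(-1/872) = 1*(-1/872) = -1/872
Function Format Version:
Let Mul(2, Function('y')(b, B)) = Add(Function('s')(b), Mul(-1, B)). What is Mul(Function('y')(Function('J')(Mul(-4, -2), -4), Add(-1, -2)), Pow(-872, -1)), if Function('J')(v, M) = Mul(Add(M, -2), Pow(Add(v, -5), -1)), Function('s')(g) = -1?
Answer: Rational(-1, 872) ≈ -0.0011468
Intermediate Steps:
Function('J')(v, M) = Mul(Pow(Add(-5, v), -1), Add(-2, M)) (Function('J')(v, M) = Mul(Add(-2, M), Pow(Add(-5, v), -1)) = Mul(Pow(Add(-5, v), -1), Add(-2, M)))
Function('y')(b, B) = Add(Rational(-1, 2), Mul(Rational(-1, 2), B)) (Function('y')(b, B) = Mul(Rational(1, 2), Add(-1, Mul(-1, B))) = Add(Rational(-1, 2), Mul(Rational(-1, 2), B)))
Mul(Function('y')(Function('J')(Mul(-4, -2), -4), Add(-1, -2)), Pow(-872, -1)) = Mul(Add(Rational(-1, 2), Mul(Rational(-1, 2), Add(-1, -2))), Pow(-872, -1)) = Mul(Add(Rational(-1, 2), Mul(Rational(-1, 2), -3)), Rational(-1, 872)) = Mul(Add(Rational(-1, 2), Rational(3, 2)), Rational(-1, 872)) = Mul(1, Rational(-1, 872)) = Rational(-1, 872)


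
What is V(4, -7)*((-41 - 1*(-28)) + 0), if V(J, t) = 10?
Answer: -130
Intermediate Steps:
V(4, -7)*((-41 - 1*(-28)) + 0) = 10*((-41 - 1*(-28)) + 0) = 10*((-41 + 28) + 0) = 10*(-13 + 0) = 10*(-13) = -130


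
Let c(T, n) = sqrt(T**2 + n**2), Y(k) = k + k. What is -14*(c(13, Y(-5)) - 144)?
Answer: 2016 - 14*sqrt(269) ≈ 1786.4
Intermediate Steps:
Y(k) = 2*k
-14*(c(13, Y(-5)) - 144) = -14*(sqrt(13**2 + (2*(-5))**2) - 144) = -14*(sqrt(169 + (-10)**2) - 144) = -14*(sqrt(169 + 100) - 144) = -14*(sqrt(269) - 144) = -14*(-144 + sqrt(269)) = 2016 - 14*sqrt(269)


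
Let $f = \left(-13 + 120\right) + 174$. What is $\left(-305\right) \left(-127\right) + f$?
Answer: $39016$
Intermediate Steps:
$f = 281$ ($f = 107 + 174 = 281$)
$\left(-305\right) \left(-127\right) + f = \left(-305\right) \left(-127\right) + 281 = 38735 + 281 = 39016$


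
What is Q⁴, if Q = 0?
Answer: 0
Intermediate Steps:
Q⁴ = 0⁴ = 0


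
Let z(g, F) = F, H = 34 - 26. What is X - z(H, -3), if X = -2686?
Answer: -2683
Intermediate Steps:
H = 8
X - z(H, -3) = -2686 - 1*(-3) = -2686 + 3 = -2683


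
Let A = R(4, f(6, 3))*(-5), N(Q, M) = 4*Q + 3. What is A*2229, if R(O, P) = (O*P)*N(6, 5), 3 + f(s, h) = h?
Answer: 0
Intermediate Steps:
N(Q, M) = 3 + 4*Q
f(s, h) = -3 + h
R(O, P) = 27*O*P (R(O, P) = (O*P)*(3 + 4*6) = (O*P)*(3 + 24) = (O*P)*27 = 27*O*P)
A = 0 (A = (27*4*(-3 + 3))*(-5) = (27*4*0)*(-5) = 0*(-5) = 0)
A*2229 = 0*2229 = 0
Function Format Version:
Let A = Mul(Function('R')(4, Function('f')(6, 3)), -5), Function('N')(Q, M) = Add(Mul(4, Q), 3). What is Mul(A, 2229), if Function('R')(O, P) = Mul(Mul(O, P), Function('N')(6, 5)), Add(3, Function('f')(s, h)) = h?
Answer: 0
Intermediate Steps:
Function('N')(Q, M) = Add(3, Mul(4, Q))
Function('f')(s, h) = Add(-3, h)
Function('R')(O, P) = Mul(27, O, P) (Function('R')(O, P) = Mul(Mul(O, P), Add(3, Mul(4, 6))) = Mul(Mul(O, P), Add(3, 24)) = Mul(Mul(O, P), 27) = Mul(27, O, P))
A = 0 (A = Mul(Mul(27, 4, Add(-3, 3)), -5) = Mul(Mul(27, 4, 0), -5) = Mul(0, -5) = 0)
Mul(A, 2229) = Mul(0, 2229) = 0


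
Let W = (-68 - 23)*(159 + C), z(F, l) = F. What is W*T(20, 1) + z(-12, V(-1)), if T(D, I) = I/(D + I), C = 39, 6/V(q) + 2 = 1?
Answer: -870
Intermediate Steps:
V(q) = -6 (V(q) = 6/(-2 + 1) = 6/(-1) = 6*(-1) = -6)
W = -18018 (W = (-68 - 23)*(159 + 39) = -91*198 = -18018)
W*T(20, 1) + z(-12, V(-1)) = -18018/(20 + 1) - 12 = -18018/21 - 12 = -18018*1/21 - 12 = -858 - 12 = -870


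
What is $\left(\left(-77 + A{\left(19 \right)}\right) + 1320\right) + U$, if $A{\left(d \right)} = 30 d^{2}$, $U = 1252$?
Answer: $13325$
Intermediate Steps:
$\left(\left(-77 + A{\left(19 \right)}\right) + 1320\right) + U = \left(\left(-77 + 30 \cdot 19^{2}\right) + 1320\right) + 1252 = \left(\left(-77 + 30 \cdot 361\right) + 1320\right) + 1252 = \left(\left(-77 + 10830\right) + 1320\right) + 1252 = \left(10753 + 1320\right) + 1252 = 12073 + 1252 = 13325$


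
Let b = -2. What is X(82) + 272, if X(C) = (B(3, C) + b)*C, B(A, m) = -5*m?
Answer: -33512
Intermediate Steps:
X(C) = C*(-2 - 5*C) (X(C) = (-5*C - 2)*C = (-2 - 5*C)*C = C*(-2 - 5*C))
X(82) + 272 = -1*82*(2 + 5*82) + 272 = -1*82*(2 + 410) + 272 = -1*82*412 + 272 = -33784 + 272 = -33512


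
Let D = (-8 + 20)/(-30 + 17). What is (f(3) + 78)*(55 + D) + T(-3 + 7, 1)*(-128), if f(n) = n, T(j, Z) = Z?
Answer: 55279/13 ≈ 4252.2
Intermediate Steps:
D = -12/13 (D = 12/(-13) = 12*(-1/13) = -12/13 ≈ -0.92308)
(f(3) + 78)*(55 + D) + T(-3 + 7, 1)*(-128) = (3 + 78)*(55 - 12/13) + 1*(-128) = 81*(703/13) - 128 = 56943/13 - 128 = 55279/13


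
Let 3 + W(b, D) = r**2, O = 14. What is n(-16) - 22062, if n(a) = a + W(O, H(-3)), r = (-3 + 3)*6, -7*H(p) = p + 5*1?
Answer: -22081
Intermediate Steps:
H(p) = -5/7 - p/7 (H(p) = -(p + 5*1)/7 = -(p + 5)/7 = -(5 + p)/7 = -5/7 - p/7)
r = 0 (r = 0*6 = 0)
W(b, D) = -3 (W(b, D) = -3 + 0**2 = -3 + 0 = -3)
n(a) = -3 + a (n(a) = a - 3 = -3 + a)
n(-16) - 22062 = (-3 - 16) - 22062 = -19 - 22062 = -22081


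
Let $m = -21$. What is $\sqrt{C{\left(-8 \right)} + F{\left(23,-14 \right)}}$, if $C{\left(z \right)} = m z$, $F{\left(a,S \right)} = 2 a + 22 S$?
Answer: $i \sqrt{94} \approx 9.6954 i$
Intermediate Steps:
$C{\left(z \right)} = - 21 z$
$\sqrt{C{\left(-8 \right)} + F{\left(23,-14 \right)}} = \sqrt{\left(-21\right) \left(-8\right) + \left(2 \cdot 23 + 22 \left(-14\right)\right)} = \sqrt{168 + \left(46 - 308\right)} = \sqrt{168 - 262} = \sqrt{-94} = i \sqrt{94}$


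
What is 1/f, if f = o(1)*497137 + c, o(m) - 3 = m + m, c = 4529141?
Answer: 1/7014826 ≈ 1.4256e-7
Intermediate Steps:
o(m) = 3 + 2*m (o(m) = 3 + (m + m) = 3 + 2*m)
f = 7014826 (f = (3 + 2*1)*497137 + 4529141 = (3 + 2)*497137 + 4529141 = 5*497137 + 4529141 = 2485685 + 4529141 = 7014826)
1/f = 1/7014826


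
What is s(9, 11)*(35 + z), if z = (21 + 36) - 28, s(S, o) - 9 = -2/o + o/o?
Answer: 6912/11 ≈ 628.36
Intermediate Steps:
s(S, o) = 10 - 2/o (s(S, o) = 9 + (-2/o + o/o) = 9 + (-2/o + 1) = 9 + (1 - 2/o) = 10 - 2/o)
z = 29 (z = 57 - 28 = 29)
s(9, 11)*(35 + z) = (10 - 2/11)*(35 + 29) = (10 - 2*1/11)*64 = (10 - 2/11)*64 = (108/11)*64 = 6912/11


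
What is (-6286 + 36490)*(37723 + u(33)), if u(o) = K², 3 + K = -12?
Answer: 1146181392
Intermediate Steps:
K = -15 (K = -3 - 12 = -15)
u(o) = 225 (u(o) = (-15)² = 225)
(-6286 + 36490)*(37723 + u(33)) = (-6286 + 36490)*(37723 + 225) = 30204*37948 = 1146181392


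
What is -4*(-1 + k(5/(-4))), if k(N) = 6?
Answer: -20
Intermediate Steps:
-4*(-1 + k(5/(-4))) = -4*(-1 + 6) = -4*5 = -20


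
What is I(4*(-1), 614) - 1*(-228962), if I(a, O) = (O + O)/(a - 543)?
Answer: 125240986/547 ≈ 2.2896e+5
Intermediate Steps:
I(a, O) = 2*O/(-543 + a) (I(a, O) = (2*O)/(-543 + a) = 2*O/(-543 + a))
I(4*(-1), 614) - 1*(-228962) = 2*614/(-543 + 4*(-1)) - 1*(-228962) = 2*614/(-543 - 4) + 228962 = 2*614/(-547) + 228962 = 2*614*(-1/547) + 228962 = -1228/547 + 228962 = 125240986/547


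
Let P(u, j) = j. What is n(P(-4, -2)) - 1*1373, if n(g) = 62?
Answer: -1311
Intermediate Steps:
n(P(-4, -2)) - 1*1373 = 62 - 1*1373 = 62 - 1373 = -1311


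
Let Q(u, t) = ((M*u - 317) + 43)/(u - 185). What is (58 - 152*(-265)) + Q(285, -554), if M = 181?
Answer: 4085111/100 ≈ 40851.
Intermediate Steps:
Q(u, t) = (-274 + 181*u)/(-185 + u) (Q(u, t) = ((181*u - 317) + 43)/(u - 185) = ((-317 + 181*u) + 43)/(-185 + u) = (-274 + 181*u)/(-185 + u))
(58 - 152*(-265)) + Q(285, -554) = (58 - 152*(-265)) + (-274 + 181*285)/(-185 + 285) = (58 + 40280) + (-274 + 51585)/100 = 40338 + (1/100)*51311 = 40338 + 51311/100 = 4085111/100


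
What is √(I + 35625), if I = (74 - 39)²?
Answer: 5*√1474 ≈ 191.96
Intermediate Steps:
I = 1225 (I = 35² = 1225)
√(I + 35625) = √(1225 + 35625) = √36850 = 5*√1474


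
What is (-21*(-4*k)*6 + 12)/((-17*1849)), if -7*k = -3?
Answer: -228/31433 ≈ -0.0072535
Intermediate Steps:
k = 3/7 (k = -⅐*(-3) = 3/7 ≈ 0.42857)
(-21*(-4*k)*6 + 12)/((-17*1849)) = (-21*(-4*3/7)*6 + 12)/((-17*1849)) = (-(-36)*6 + 12)/(-31433) = (-21*(-72/7) + 12)*(-1/31433) = (216 + 12)*(-1/31433) = 228*(-1/31433) = -228/31433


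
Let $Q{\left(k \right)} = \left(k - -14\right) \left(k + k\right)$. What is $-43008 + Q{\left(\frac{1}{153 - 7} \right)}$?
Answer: $- \frac{458377219}{10658} \approx -43008.0$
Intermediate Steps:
$Q{\left(k \right)} = 2 k \left(14 + k\right)$ ($Q{\left(k \right)} = \left(k + 14\right) 2 k = \left(14 + k\right) 2 k = 2 k \left(14 + k\right)$)
$-43008 + Q{\left(\frac{1}{153 - 7} \right)} = -43008 + \frac{2 \left(14 + \frac{1}{153 - 7}\right)}{153 - 7} = -43008 + \frac{2 \left(14 + \frac{1}{146}\right)}{146} = -43008 + 2 \cdot \frac{1}{146} \left(14 + \frac{1}{146}\right) = -43008 + 2 \cdot \frac{1}{146} \cdot \frac{2045}{146} = -43008 + \frac{2045}{10658} = - \frac{458377219}{10658}$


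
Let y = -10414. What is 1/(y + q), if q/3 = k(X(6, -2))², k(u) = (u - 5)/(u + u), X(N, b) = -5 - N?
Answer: -121/1259902 ≈ -9.6039e-5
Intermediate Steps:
k(u) = (-5 + u)/(2*u) (k(u) = (-5 + u)/((2*u)) = (-5 + u)*(1/(2*u)) = (-5 + u)/(2*u))
q = 192/121 (q = 3*((-5 + (-5 - 1*6))/(2*(-5 - 1*6)))² = 3*((-5 + (-5 - 6))/(2*(-5 - 6)))² = 3*((½)*(-5 - 11)/(-11))² = 3*((½)*(-1/11)*(-16))² = 3*(8/11)² = 3*(64/121) = 192/121 ≈ 1.5868)
1/(y + q) = 1/(-10414 + 192/121) = 1/(-1259902/121) = -121/1259902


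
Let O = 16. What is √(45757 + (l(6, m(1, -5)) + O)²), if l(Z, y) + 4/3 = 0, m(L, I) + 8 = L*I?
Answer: √413749/3 ≈ 214.41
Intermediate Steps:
m(L, I) = -8 + I*L (m(L, I) = -8 + L*I = -8 + I*L)
l(Z, y) = -4/3 (l(Z, y) = -4/3 + 0 = -4/3)
√(45757 + (l(6, m(1, -5)) + O)²) = √(45757 + (-4/3 + 16)²) = √(45757 + (44/3)²) = √(45757 + 1936/9) = √(413749/9) = √413749/3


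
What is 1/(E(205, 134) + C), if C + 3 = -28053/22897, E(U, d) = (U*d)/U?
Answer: 22897/2971454 ≈ 0.0077057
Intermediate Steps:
E(U, d) = d
C = -96744/22897 (C = -3 - 28053/22897 = -96744/22897 ≈ -4.2252)
1/(E(205, 134) + C) = 1/(134 - 96744/22897) = 1/(2971454/22897) = 22897/2971454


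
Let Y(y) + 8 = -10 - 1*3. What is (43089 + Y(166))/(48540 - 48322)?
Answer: 21534/109 ≈ 197.56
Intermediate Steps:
Y(y) = -21 (Y(y) = -8 + (-10 - 1*3) = -8 + (-10 - 3) = -8 - 13 = -21)
(43089 + Y(166))/(48540 - 48322) = (43089 - 21)/(48540 - 48322) = 43068/218 = 43068*(1/218) = 21534/109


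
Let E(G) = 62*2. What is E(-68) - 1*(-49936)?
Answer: 50060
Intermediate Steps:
E(G) = 124
E(-68) - 1*(-49936) = 124 - 1*(-49936) = 124 + 49936 = 50060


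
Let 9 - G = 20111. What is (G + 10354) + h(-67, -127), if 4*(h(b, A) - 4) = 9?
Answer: -38967/4 ≈ -9741.8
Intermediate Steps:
G = -20102 (G = 9 - 1*20111 = 9 - 20111 = -20102)
h(b, A) = 25/4 (h(b, A) = 4 + (1/4)*9 = 4 + 9/4 = 25/4)
(G + 10354) + h(-67, -127) = (-20102 + 10354) + 25/4 = -9748 + 25/4 = -38967/4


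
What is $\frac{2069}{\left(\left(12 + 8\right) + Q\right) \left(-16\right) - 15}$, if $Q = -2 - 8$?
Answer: $- \frac{2069}{175} \approx -11.823$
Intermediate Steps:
$Q = -10$
$\frac{2069}{\left(\left(12 + 8\right) + Q\right) \left(-16\right) - 15} = \frac{2069}{\left(\left(12 + 8\right) - 10\right) \left(-16\right) - 15} = \frac{2069}{\left(20 - 10\right) \left(-16\right) - 15} = \frac{2069}{10 \left(-16\right) - 15} = \frac{2069}{-160 - 15} = \frac{2069}{-175} = 2069 \left(- \frac{1}{175}\right) = - \frac{2069}{175}$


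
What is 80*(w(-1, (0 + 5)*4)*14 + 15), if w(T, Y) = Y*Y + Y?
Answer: 471600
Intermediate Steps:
w(T, Y) = Y + Y² (w(T, Y) = Y² + Y = Y + Y²)
80*(w(-1, (0 + 5)*4)*14 + 15) = 80*((((0 + 5)*4)*(1 + (0 + 5)*4))*14 + 15) = 80*(((5*4)*(1 + 5*4))*14 + 15) = 80*((20*(1 + 20))*14 + 15) = 80*((20*21)*14 + 15) = 80*(420*14 + 15) = 80*(5880 + 15) = 80*5895 = 471600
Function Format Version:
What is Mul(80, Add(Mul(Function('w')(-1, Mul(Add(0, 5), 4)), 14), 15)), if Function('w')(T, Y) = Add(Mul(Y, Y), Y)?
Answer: 471600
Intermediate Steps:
Function('w')(T, Y) = Add(Y, Pow(Y, 2)) (Function('w')(T, Y) = Add(Pow(Y, 2), Y) = Add(Y, Pow(Y, 2)))
Mul(80, Add(Mul(Function('w')(-1, Mul(Add(0, 5), 4)), 14), 15)) = Mul(80, Add(Mul(Mul(Mul(Add(0, 5), 4), Add(1, Mul(Add(0, 5), 4))), 14), 15)) = Mul(80, Add(Mul(Mul(Mul(5, 4), Add(1, Mul(5, 4))), 14), 15)) = Mul(80, Add(Mul(Mul(20, Add(1, 20)), 14), 15)) = Mul(80, Add(Mul(Mul(20, 21), 14), 15)) = Mul(80, Add(Mul(420, 14), 15)) = Mul(80, Add(5880, 15)) = Mul(80, 5895) = 471600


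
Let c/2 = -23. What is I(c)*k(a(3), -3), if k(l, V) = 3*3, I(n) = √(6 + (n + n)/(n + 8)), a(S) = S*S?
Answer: 36*√190/19 ≈ 26.117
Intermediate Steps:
a(S) = S²
c = -46 (c = 2*(-23) = -46)
I(n) = √(6 + 2*n/(8 + n)) (I(n) = √(6 + (2*n)/(8 + n)) = √(6 + 2*n/(8 + n)))
k(l, V) = 9
I(c)*k(a(3), -3) = (2*√2*√((6 - 46)/(8 - 46)))*9 = (2*√2*√(-40/(-38)))*9 = (2*√2*√(-1/38*(-40)))*9 = (2*√2*√(20/19))*9 = (2*√2*(2*√95/19))*9 = (4*√190/19)*9 = 36*√190/19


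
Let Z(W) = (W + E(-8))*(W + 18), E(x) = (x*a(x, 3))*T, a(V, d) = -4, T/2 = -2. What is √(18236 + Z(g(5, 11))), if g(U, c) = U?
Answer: √15407 ≈ 124.12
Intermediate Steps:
T = -4 (T = 2*(-2) = -4)
E(x) = 16*x (E(x) = (x*(-4))*(-4) = -4*x*(-4) = 16*x)
Z(W) = (-128 + W)*(18 + W) (Z(W) = (W + 16*(-8))*(W + 18) = (W - 128)*(18 + W) = (-128 + W)*(18 + W))
√(18236 + Z(g(5, 11))) = √(18236 + (-2304 + 5² - 110*5)) = √(18236 + (-2304 + 25 - 550)) = √(18236 - 2829) = √15407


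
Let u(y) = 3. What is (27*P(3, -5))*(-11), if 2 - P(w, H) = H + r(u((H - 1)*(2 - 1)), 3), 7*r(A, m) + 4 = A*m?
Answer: -13068/7 ≈ -1866.9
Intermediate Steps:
r(A, m) = -4/7 + A*m/7 (r(A, m) = -4/7 + (A*m)/7 = -4/7 + A*m/7)
P(w, H) = 9/7 - H (P(w, H) = 2 - (H + (-4/7 + (⅐)*3*3)) = 2 - (H + (-4/7 + 9/7)) = 2 - (H + 5/7) = 2 - (5/7 + H) = 2 + (-5/7 - H) = 9/7 - H)
(27*P(3, -5))*(-11) = (27*(9/7 - 1*(-5)))*(-11) = (27*(9/7 + 5))*(-11) = (27*(44/7))*(-11) = (1188/7)*(-11) = -13068/7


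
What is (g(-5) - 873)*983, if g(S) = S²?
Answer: -833584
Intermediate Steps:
(g(-5) - 873)*983 = ((-5)² - 873)*983 = (25 - 873)*983 = -848*983 = -833584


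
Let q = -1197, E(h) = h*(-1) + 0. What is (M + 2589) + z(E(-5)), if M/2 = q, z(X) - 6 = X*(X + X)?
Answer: 251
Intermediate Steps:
E(h) = -h (E(h) = -h + 0 = -h)
z(X) = 6 + 2*X² (z(X) = 6 + X*(X + X) = 6 + X*(2*X) = 6 + 2*X²)
M = -2394 (M = 2*(-1197) = -2394)
(M + 2589) + z(E(-5)) = (-2394 + 2589) + (6 + 2*(-1*(-5))²) = 195 + (6 + 2*5²) = 195 + (6 + 2*25) = 195 + (6 + 50) = 195 + 56 = 251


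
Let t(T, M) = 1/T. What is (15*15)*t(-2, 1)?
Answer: -225/2 ≈ -112.50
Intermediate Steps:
(15*15)*t(-2, 1) = (15*15)/(-2) = 225*(-½) = -225/2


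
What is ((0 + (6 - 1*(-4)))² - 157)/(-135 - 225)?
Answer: 19/120 ≈ 0.15833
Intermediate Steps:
((0 + (6 - 1*(-4)))² - 157)/(-135 - 225) = ((0 + (6 + 4))² - 157)/(-360) = ((0 + 10)² - 157)*(-1/360) = (10² - 157)*(-1/360) = (100 - 157)*(-1/360) = -57*(-1/360) = 19/120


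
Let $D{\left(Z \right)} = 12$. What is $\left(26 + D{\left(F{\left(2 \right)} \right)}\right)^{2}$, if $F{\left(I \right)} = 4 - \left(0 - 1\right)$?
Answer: $1444$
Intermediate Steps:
$F{\left(I \right)} = 5$ ($F{\left(I \right)} = 4 - \left(0 - 1\right) = 4 - -1 = 4 + 1 = 5$)
$\left(26 + D{\left(F{\left(2 \right)} \right)}\right)^{2} = \left(26 + 12\right)^{2} = 38^{2} = 1444$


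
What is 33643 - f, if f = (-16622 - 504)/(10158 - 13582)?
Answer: 57588253/1712 ≈ 33638.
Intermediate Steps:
f = 8563/1712 (f = -17126/(-3424) = -17126*(-1/3424) = 8563/1712 ≈ 5.0018)
33643 - f = 33643 - 1*8563/1712 = 33643 - 8563/1712 = 57588253/1712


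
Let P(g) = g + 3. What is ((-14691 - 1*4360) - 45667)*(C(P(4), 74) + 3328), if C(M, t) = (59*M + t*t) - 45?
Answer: -593593496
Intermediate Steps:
P(g) = 3 + g
C(M, t) = -45 + t**2 + 59*M (C(M, t) = (59*M + t**2) - 45 = (t**2 + 59*M) - 45 = -45 + t**2 + 59*M)
((-14691 - 1*4360) - 45667)*(C(P(4), 74) + 3328) = ((-14691 - 1*4360) - 45667)*((-45 + 74**2 + 59*(3 + 4)) + 3328) = ((-14691 - 4360) - 45667)*((-45 + 5476 + 59*7) + 3328) = (-19051 - 45667)*((-45 + 5476 + 413) + 3328) = -64718*(5844 + 3328) = -64718*9172 = -593593496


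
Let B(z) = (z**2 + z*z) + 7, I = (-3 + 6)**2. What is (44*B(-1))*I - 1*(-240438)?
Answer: 244002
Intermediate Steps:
I = 9 (I = 3**2 = 9)
B(z) = 7 + 2*z**2 (B(z) = (z**2 + z**2) + 7 = 2*z**2 + 7 = 7 + 2*z**2)
(44*B(-1))*I - 1*(-240438) = (44*(7 + 2*(-1)**2))*9 - 1*(-240438) = (44*(7 + 2*1))*9 + 240438 = (44*(7 + 2))*9 + 240438 = (44*9)*9 + 240438 = 396*9 + 240438 = 3564 + 240438 = 244002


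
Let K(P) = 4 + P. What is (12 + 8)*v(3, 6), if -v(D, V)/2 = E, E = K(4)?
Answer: -320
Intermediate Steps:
E = 8 (E = 4 + 4 = 8)
v(D, V) = -16 (v(D, V) = -2*8 = -16)
(12 + 8)*v(3, 6) = (12 + 8)*(-16) = 20*(-16) = -320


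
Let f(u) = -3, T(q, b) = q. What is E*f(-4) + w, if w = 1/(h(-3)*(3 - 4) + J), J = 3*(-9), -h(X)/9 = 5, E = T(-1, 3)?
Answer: 55/18 ≈ 3.0556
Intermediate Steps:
E = -1
h(X) = -45 (h(X) = -9*5 = -45)
J = -27
w = 1/18 (w = 1/(-45*(3 - 4) - 27) = 1/(-45*(-1) - 27) = 1/(45 - 27) = 1/18 ≈ 0.055556)
E*f(-4) + w = -1*(-3) + 1/18 = 3 + 1/18 = 55/18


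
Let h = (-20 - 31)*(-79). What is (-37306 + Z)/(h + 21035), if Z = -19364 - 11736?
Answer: -2631/964 ≈ -2.7293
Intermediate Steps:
Z = -31100
h = 4029 (h = -51*(-79) = 4029)
(-37306 + Z)/(h + 21035) = (-37306 - 31100)/(4029 + 21035) = -68406/25064 = -68406*1/25064 = -2631/964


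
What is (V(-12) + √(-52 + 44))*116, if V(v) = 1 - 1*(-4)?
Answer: 580 + 232*I*√2 ≈ 580.0 + 328.1*I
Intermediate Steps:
V(v) = 5 (V(v) = 1 + 4 = 5)
(V(-12) + √(-52 + 44))*116 = (5 + √(-52 + 44))*116 = (5 + √(-8))*116 = (5 + 2*I*√2)*116 = 580 + 232*I*√2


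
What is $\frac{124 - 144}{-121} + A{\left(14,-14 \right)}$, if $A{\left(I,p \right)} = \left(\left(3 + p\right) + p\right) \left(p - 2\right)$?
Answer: $\frac{48420}{121} \approx 400.17$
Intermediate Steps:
$A{\left(I,p \right)} = \left(-2 + p\right) \left(3 + 2 p\right)$ ($A{\left(I,p \right)} = \left(3 + 2 p\right) \left(-2 + p\right) = \left(-2 + p\right) \left(3 + 2 p\right)$)
$\frac{124 - 144}{-121} + A{\left(14,-14 \right)} = \frac{124 - 144}{-121} - \left(-8 - 392\right) = \left(124 - 144\right) \left(- \frac{1}{121}\right) + \left(-6 + 14 + 2 \cdot 196\right) = \left(-20\right) \left(- \frac{1}{121}\right) + \left(-6 + 14 + 392\right) = \frac{20}{121} + 400 = \frac{48420}{121}$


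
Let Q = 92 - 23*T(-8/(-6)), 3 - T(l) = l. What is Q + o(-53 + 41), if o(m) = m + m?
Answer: 89/3 ≈ 29.667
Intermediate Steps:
T(l) = 3 - l
Q = 161/3 (Q = 92 - 23*(3 - (-8)/(-6)) = 92 - 23*(3 - (-8)*(-1)/6) = 92 - 23*(3 - 1*4/3) = 92 - 23*(3 - 4/3) = 92 - 23*5/3 = 92 - 115/3 = 161/3 ≈ 53.667)
o(m) = 2*m
Q + o(-53 + 41) = 161/3 + 2*(-53 + 41) = 161/3 + 2*(-12) = 161/3 - 24 = 89/3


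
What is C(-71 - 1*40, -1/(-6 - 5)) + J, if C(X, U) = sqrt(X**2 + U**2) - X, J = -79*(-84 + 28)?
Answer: 4535 + sqrt(1490842)/11 ≈ 4646.0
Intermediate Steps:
J = 4424 (J = -79*(-56) = 4424)
C(X, U) = sqrt(U**2 + X**2) - X
C(-71 - 1*40, -1/(-6 - 5)) + J = (sqrt((-1/(-6 - 5))**2 + (-71 - 1*40)**2) - (-71 - 1*40)) + 4424 = (sqrt((-1/(-11))**2 + (-71 - 40)**2) - (-71 - 40)) + 4424 = (sqrt((-1*(-1/11))**2 + (-111)**2) - 1*(-111)) + 4424 = (sqrt((1/11)**2 + 12321) + 111) + 4424 = (sqrt(1/121 + 12321) + 111) + 4424 = (sqrt(1490842/121) + 111) + 4424 = (sqrt(1490842)/11 + 111) + 4424 = (111 + sqrt(1490842)/11) + 4424 = 4535 + sqrt(1490842)/11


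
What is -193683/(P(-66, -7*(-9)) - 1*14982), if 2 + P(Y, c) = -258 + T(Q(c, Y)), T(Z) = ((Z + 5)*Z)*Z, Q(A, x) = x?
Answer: 193683/280958 ≈ 0.68937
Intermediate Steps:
T(Z) = Z²*(5 + Z) (T(Z) = ((5 + Z)*Z)*Z = (Z*(5 + Z))*Z = Z²*(5 + Z))
P(Y, c) = -260 + Y²*(5 + Y) (P(Y, c) = -2 + (-258 + Y²*(5 + Y)) = -260 + Y²*(5 + Y))
-193683/(P(-66, -7*(-9)) - 1*14982) = -193683/((-260 + (-66)²*(5 - 66)) - 1*14982) = -193683/((-260 + 4356*(-61)) - 14982) = -193683/((-260 - 265716) - 14982) = -193683/(-265976 - 14982) = -193683/(-280958) = -193683*(-1/280958) = 193683/280958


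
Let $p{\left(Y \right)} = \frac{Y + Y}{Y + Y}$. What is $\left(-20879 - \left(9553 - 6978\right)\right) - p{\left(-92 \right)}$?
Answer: $-23455$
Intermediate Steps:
$p{\left(Y \right)} = 1$ ($p{\left(Y \right)} = \frac{2 Y}{2 Y} = 2 Y \frac{1}{2 Y} = 1$)
$\left(-20879 - \left(9553 - 6978\right)\right) - p{\left(-92 \right)} = \left(-20879 - \left(9553 - 6978\right)\right) - 1 = \left(-20879 - 2575\right) - 1 = -23454 - 1 = -23455$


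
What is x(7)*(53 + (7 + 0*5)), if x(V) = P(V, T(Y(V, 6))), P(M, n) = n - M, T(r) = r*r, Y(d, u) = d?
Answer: 2520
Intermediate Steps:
T(r) = r²
x(V) = V² - V
x(7)*(53 + (7 + 0*5)) = (7*(-1 + 7))*(53 + (7 + 0*5)) = (7*6)*(53 + (7 + 0)) = 42*(53 + 7) = 42*60 = 2520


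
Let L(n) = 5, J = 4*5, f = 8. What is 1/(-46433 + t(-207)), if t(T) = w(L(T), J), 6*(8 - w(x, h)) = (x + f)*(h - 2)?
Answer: -1/46464 ≈ -2.1522e-5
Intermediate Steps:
J = 20
w(x, h) = 8 - (-2 + h)*(8 + x)/6 (w(x, h) = 8 - (x + 8)*(h - 2)/6 = 8 - (8 + x)*(-2 + h)/6 = 8 - (-2 + h)*(8 + x)/6)
t(T) = -31 (t(T) = 32/3 - 4/3*20 + (⅓)*5 - ⅙*20*5 = 32/3 - 80/3 + 5/3 - 50/3 = -31)
1/(-46433 + t(-207)) = 1/(-46433 - 31) = 1/(-46464) = -1/46464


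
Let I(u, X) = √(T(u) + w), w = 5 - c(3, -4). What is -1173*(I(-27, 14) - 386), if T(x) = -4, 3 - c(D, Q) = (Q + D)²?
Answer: 452778 - 1173*I ≈ 4.5278e+5 - 1173.0*I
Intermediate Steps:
c(D, Q) = 3 - (D + Q)² (c(D, Q) = 3 - (Q + D)² = 3 - (D + Q)²)
w = 3 (w = 5 - (3 - (3 - 4)²) = 5 - (3 - 1*(-1)²) = 5 - (3 - 1*1) = 5 - (3 - 1) = 5 - 1*2 = 5 - 2 = 3)
I(u, X) = I (I(u, X) = √(-4 + 3) = √(-1) = I)
-1173*(I(-27, 14) - 386) = -1173*(I - 386) = -1173*(-386 + I) = 452778 - 1173*I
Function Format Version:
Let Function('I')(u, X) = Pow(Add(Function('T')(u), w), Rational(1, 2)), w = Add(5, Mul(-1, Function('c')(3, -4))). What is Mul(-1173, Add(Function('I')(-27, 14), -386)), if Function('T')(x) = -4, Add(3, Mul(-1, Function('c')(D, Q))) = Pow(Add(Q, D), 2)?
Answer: Add(452778, Mul(-1173, I)) ≈ Add(4.5278e+5, Mul(-1173.0, I))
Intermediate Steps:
Function('c')(D, Q) = Add(3, Mul(-1, Pow(Add(D, Q), 2))) (Function('c')(D, Q) = Add(3, Mul(-1, Pow(Add(Q, D), 2))) = Add(3, Mul(-1, Pow(Add(D, Q), 2))))
w = 3 (w = Add(5, Mul(-1, Add(3, Mul(-1, Pow(Add(3, -4), 2))))) = Add(5, Mul(-1, Add(3, Mul(-1, Pow(-1, 2))))) = Add(5, Mul(-1, Add(3, Mul(-1, 1)))) = Add(5, Mul(-1, Add(3, -1))) = Add(5, Mul(-1, 2)) = Add(5, -2) = 3)
Function('I')(u, X) = I (Function('I')(u, X) = Pow(Add(-4, 3), Rational(1, 2)) = Pow(-1, Rational(1, 2)) = I)
Mul(-1173, Add(Function('I')(-27, 14), -386)) = Mul(-1173, Add(I, -386)) = Mul(-1173, Add(-386, I)) = Add(452778, Mul(-1173, I))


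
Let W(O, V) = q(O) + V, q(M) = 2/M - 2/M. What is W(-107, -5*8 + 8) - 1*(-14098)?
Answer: 14066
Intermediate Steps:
q(M) = 0
W(O, V) = V (W(O, V) = 0 + V = V)
W(-107, -5*8 + 8) - 1*(-14098) = (-5*8 + 8) - 1*(-14098) = (-40 + 8) + 14098 = -32 + 14098 = 14066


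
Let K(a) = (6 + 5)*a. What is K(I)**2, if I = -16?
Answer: 30976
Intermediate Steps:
K(a) = 11*a
K(I)**2 = (11*(-16))**2 = (-176)**2 = 30976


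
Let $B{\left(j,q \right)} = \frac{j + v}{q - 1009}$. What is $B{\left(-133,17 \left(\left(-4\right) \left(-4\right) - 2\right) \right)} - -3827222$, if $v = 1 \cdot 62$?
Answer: $\frac{2950788233}{771} \approx 3.8272 \cdot 10^{6}$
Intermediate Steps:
$v = 62$
$B{\left(j,q \right)} = \frac{62 + j}{-1009 + q}$ ($B{\left(j,q \right)} = \frac{j + 62}{q - 1009} = \frac{62 + j}{-1009 + q}$)
$B{\left(-133,17 \left(\left(-4\right) \left(-4\right) - 2\right) \right)} - -3827222 = \frac{62 - 133}{-1009 + 17 \left(\left(-4\right) \left(-4\right) - 2\right)} - -3827222 = \frac{1}{-1009 + 17 \left(16 - 2\right)} \left(-71\right) + 3827222 = \frac{1}{-1009 + 17 \cdot 14} \left(-71\right) + 3827222 = \frac{1}{-1009 + 238} \left(-71\right) + 3827222 = \frac{1}{-771} \left(-71\right) + 3827222 = \left(- \frac{1}{771}\right) \left(-71\right) + 3827222 = \frac{71}{771} + 3827222 = \frac{2950788233}{771}$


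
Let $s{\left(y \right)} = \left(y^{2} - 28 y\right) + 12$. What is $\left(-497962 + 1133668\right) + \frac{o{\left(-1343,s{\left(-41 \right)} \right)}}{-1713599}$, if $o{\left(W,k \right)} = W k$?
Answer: $\frac{1089348981357}{1713599} \approx 6.3571 \cdot 10^{5}$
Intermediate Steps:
$s{\left(y \right)} = 12 + y^{2} - 28 y$
$\left(-497962 + 1133668\right) + \frac{o{\left(-1343,s{\left(-41 \right)} \right)}}{-1713599} = \left(-497962 + 1133668\right) + \frac{\left(-1343\right) \left(12 + \left(-41\right)^{2} - -1148\right)}{-1713599} = 635706 + - 1343 \left(12 + 1681 + 1148\right) \left(- \frac{1}{1713599}\right) = 635706 + \left(-1343\right) 2841 \left(- \frac{1}{1713599}\right) = 635706 - - \frac{3815463}{1713599} = 635706 + \frac{3815463}{1713599} = \frac{1089348981357}{1713599}$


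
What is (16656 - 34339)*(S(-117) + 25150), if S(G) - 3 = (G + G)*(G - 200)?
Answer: -1756470073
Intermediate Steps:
S(G) = 3 + 2*G*(-200 + G) (S(G) = 3 + (G + G)*(G - 200) = 3 + (2*G)*(-200 + G) = 3 + 2*G*(-200 + G))
(16656 - 34339)*(S(-117) + 25150) = (16656 - 34339)*((3 - 400*(-117) + 2*(-117)**2) + 25150) = -17683*((3 + 46800 + 2*13689) + 25150) = -17683*((3 + 46800 + 27378) + 25150) = -17683*(74181 + 25150) = -17683*99331 = -1756470073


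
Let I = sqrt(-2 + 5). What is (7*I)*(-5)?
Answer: -35*sqrt(3) ≈ -60.622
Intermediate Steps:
I = sqrt(3) ≈ 1.7320
(7*I)*(-5) = (7*sqrt(3))*(-5) = -35*sqrt(3)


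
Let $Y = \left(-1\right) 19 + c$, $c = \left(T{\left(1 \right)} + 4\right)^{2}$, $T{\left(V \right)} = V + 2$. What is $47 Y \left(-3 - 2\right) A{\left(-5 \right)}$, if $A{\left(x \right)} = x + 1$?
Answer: $28200$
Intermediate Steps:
$A{\left(x \right)} = 1 + x$
$T{\left(V \right)} = 2 + V$
$c = 49$ ($c = \left(\left(2 + 1\right) + 4\right)^{2} = \left(3 + 4\right)^{2} = 7^{2} = 49$)
$Y = 30$ ($Y = \left(-1\right) 19 + 49 = -19 + 49 = 30$)
$47 Y \left(-3 - 2\right) A{\left(-5 \right)} = 47 \cdot 30 \left(-3 - 2\right) \left(1 - 5\right) = 1410 \left(\left(-5\right) \left(-4\right)\right) = 1410 \cdot 20 = 28200$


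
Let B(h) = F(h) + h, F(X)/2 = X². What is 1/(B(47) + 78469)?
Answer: 1/82934 ≈ 1.2058e-5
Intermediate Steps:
F(X) = 2*X²
B(h) = h + 2*h² (B(h) = 2*h² + h = h + 2*h²)
1/(B(47) + 78469) = 1/(47*(1 + 2*47) + 78469) = 1/(47*(1 + 94) + 78469) = 1/(47*95 + 78469) = 1/(4465 + 78469) = 1/82934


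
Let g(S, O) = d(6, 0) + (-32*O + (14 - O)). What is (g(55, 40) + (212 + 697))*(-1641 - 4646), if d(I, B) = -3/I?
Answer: 4998165/2 ≈ 2.4991e+6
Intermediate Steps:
g(S, O) = 27/2 - 33*O (g(S, O) = -3/6 + (-32*O + (14 - O)) = -3*1/6 + (14 - 33*O) = -1/2 + (14 - 33*O) = 27/2 - 33*O)
(g(55, 40) + (212 + 697))*(-1641 - 4646) = ((27/2 - 33*40) + (212 + 697))*(-1641 - 4646) = ((27/2 - 1320) + 909)*(-6287) = (-2613/2 + 909)*(-6287) = -795/2*(-6287) = 4998165/2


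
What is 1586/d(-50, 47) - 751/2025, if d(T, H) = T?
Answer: -64984/2025 ≈ -32.091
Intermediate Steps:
1586/d(-50, 47) - 751/2025 = 1586/(-50) - 751/2025 = 1586*(-1/50) - 751*1/2025 = -793/25 - 751/2025 = -64984/2025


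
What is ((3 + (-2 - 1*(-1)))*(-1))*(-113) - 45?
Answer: 181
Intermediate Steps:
((3 + (-2 - 1*(-1)))*(-1))*(-113) - 45 = ((3 + (-2 + 1))*(-1))*(-113) - 45 = ((3 - 1)*(-1))*(-113) - 45 = (2*(-1))*(-113) - 45 = -2*(-113) - 45 = 226 - 45 = 181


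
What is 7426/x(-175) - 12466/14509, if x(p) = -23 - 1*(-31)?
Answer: 53822053/58036 ≈ 927.39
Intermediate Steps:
x(p) = 8 (x(p) = -23 + 31 = 8)
7426/x(-175) - 12466/14509 = 7426/8 - 12466/14509 = 7426*(⅛) - 12466*1/14509 = 3713/4 - 12466/14509 = 53822053/58036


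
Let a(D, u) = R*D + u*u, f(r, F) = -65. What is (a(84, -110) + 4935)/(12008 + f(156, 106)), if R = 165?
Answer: 30895/11943 ≈ 2.5869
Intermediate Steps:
a(D, u) = u² + 165*D (a(D, u) = 165*D + u*u = 165*D + u² = u² + 165*D)
(a(84, -110) + 4935)/(12008 + f(156, 106)) = (((-110)² + 165*84) + 4935)/(12008 - 65) = ((12100 + 13860) + 4935)/11943 = (25960 + 4935)*(1/11943) = 30895*(1/11943) = 30895/11943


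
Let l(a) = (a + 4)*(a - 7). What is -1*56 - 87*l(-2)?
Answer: 1510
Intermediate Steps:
l(a) = (-7 + a)*(4 + a) (l(a) = (4 + a)*(-7 + a) = (-7 + a)*(4 + a))
-1*56 - 87*l(-2) = -1*56 - 87*(-28 + (-2)² - 3*(-2)) = -56 - 87*(-28 + 4 + 6) = -56 - 87*(-18) = -56 + 1566 = 1510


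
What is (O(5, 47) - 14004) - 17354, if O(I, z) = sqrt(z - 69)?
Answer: -31358 + I*sqrt(22) ≈ -31358.0 + 4.6904*I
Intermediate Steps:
O(I, z) = sqrt(-69 + z)
(O(5, 47) - 14004) - 17354 = (sqrt(-69 + 47) - 14004) - 17354 = (sqrt(-22) - 14004) - 17354 = (I*sqrt(22) - 14004) - 17354 = (-14004 + I*sqrt(22)) - 17354 = -31358 + I*sqrt(22)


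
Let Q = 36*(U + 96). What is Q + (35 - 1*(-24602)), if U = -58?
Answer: 26005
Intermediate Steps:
Q = 1368 (Q = 36*(-58 + 96) = 36*38 = 1368)
Q + (35 - 1*(-24602)) = 1368 + (35 - 1*(-24602)) = 1368 + (35 + 24602) = 1368 + 24637 = 26005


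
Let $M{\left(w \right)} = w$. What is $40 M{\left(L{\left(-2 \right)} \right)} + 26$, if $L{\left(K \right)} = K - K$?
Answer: $26$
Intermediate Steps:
$L{\left(K \right)} = 0$
$40 M{\left(L{\left(-2 \right)} \right)} + 26 = 40 \cdot 0 + 26 = 0 + 26 = 26$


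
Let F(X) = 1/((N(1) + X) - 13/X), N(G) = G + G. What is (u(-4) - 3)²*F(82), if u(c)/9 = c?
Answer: 124722/6875 ≈ 18.141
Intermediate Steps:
N(G) = 2*G
u(c) = 9*c
F(X) = 1/(2 + X - 13/X) (F(X) = 1/((2*1 + X) - 13/X) = 1/((2 + X) - 13/X) = 1/(2 + X - 13/X))
(u(-4) - 3)²*F(82) = (9*(-4) - 3)²*(82/(-13 + 82² + 2*82)) = (-36 - 3)²*(82/(-13 + 6724 + 164)) = (-39)²*(82/6875) = 1521*(82*(1/6875)) = 1521*(82/6875) = 124722/6875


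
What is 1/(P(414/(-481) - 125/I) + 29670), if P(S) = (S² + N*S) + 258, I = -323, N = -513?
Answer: 24137661769/728263128555784 ≈ 3.3144e-5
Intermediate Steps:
P(S) = 258 + S² - 513*S (P(S) = (S² - 513*S) + 258 = 258 + S² - 513*S)
1/(P(414/(-481) - 125/I) + 29670) = 1/((258 + (414/(-481) - 125/(-323))² - 513*(414/(-481) - 125/(-323))) + 29670) = 1/((258 + (414*(-1/481) - 125*(-1/323))² - 513*(414*(-1/481) - 125*(-1/323))) + 29670) = 1/((258 + (-414/481 + 125/323)² - 513*(-414/481 + 125/323)) + 29670) = 1/((258 + (-73597/155363)² - 513*(-73597/155363)) + 29670) = 1/((258 + 5416518409/24137661769 + 1987119/8177) + 29670) = 1/(12098703869554/24137661769 + 29670) = 1/(728263128555784/24137661769) = 24137661769/728263128555784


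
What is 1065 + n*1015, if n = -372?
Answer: -376515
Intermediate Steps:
1065 + n*1015 = 1065 - 372*1015 = 1065 - 377580 = -376515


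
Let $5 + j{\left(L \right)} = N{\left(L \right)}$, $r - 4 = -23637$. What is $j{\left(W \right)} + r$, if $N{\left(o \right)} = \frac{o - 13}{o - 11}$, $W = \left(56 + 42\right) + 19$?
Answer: $- \frac{1252762}{53} \approx -23637.0$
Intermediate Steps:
$W = 117$ ($W = 98 + 19 = 117$)
$N{\left(o \right)} = \frac{-13 + o}{-11 + o}$
$r = -23633$ ($r = 4 - 23637 = -23633$)
$j{\left(L \right)} = -5 + \frac{-13 + L}{-11 + L}$
$j{\left(W \right)} + r = \frac{2 \left(21 - 234\right)}{-11 + 117} - 23633 = \frac{2 \left(21 - 234\right)}{106} - 23633 = 2 \cdot \frac{1}{106} \left(-213\right) - 23633 = - \frac{213}{53} - 23633 = - \frac{1252762}{53}$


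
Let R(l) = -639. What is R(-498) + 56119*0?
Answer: -639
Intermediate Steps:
R(-498) + 56119*0 = -639 + 56119*0 = -639 + 0 = -639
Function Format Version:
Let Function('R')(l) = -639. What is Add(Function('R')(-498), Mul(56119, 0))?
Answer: -639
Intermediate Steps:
Add(Function('R')(-498), Mul(56119, 0)) = Add(-639, Mul(56119, 0)) = Add(-639, 0) = -639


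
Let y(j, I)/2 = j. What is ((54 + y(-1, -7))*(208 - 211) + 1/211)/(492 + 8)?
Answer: -6583/21100 ≈ -0.31199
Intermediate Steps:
y(j, I) = 2*j
((54 + y(-1, -7))*(208 - 211) + 1/211)/(492 + 8) = ((54 + 2*(-1))*(208 - 211) + 1/211)/(492 + 8) = ((54 - 2)*(-3) + 1/211)/500 = (52*(-3) + 1/211)*(1/500) = (-156 + 1/211)*(1/500) = -32915/211*1/500 = -6583/21100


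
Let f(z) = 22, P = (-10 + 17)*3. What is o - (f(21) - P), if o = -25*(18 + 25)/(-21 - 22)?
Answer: 24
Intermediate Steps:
P = 21 (P = 7*3 = 21)
o = 25 (o = -1075/(-43) = -1075*(-1)/43 = -25*(-1) = 25)
o - (f(21) - P) = 25 - (22 - 1*21) = 25 - (22 - 21) = 25 - 1*1 = 25 - 1 = 24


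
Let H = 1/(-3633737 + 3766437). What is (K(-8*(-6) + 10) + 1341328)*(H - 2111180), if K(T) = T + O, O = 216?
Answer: -187927305641715199/66350 ≈ -2.8324e+12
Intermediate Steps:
H = 1/132700 ≈ 7.5358e-6
K(T) = 216 + T (K(T) = T + 216 = 216 + T)
(K(-8*(-6) + 10) + 1341328)*(H - 2111180) = ((216 + (-8*(-6) + 10)) + 1341328)*(1/132700 - 2111180) = ((216 + (48 + 10)) + 1341328)*(-280153585999/132700) = ((216 + 58) + 1341328)*(-280153585999/132700) = (274 + 1341328)*(-280153585999/132700) = 1341602*(-280153585999/132700) = -187927305641715199/66350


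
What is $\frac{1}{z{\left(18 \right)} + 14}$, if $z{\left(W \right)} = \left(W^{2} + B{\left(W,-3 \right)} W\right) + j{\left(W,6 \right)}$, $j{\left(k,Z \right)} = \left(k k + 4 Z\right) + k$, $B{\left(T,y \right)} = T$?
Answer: $\frac{1}{1028} \approx 0.00097276$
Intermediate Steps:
$j{\left(k,Z \right)} = k + k^{2} + 4 Z$ ($j{\left(k,Z \right)} = \left(k^{2} + 4 Z\right) + k = k + k^{2} + 4 Z$)
$z{\left(W \right)} = 24 + W + 3 W^{2}$ ($z{\left(W \right)} = \left(W^{2} + W W\right) + \left(W + W^{2} + 4 \cdot 6\right) = \left(W^{2} + W^{2}\right) + \left(W + W^{2} + 24\right) = 2 W^{2} + \left(24 + W + W^{2}\right) = 24 + W + 3 W^{2}$)
$\frac{1}{z{\left(18 \right)} + 14} = \frac{1}{\left(24 + 18 + 3 \cdot 18^{2}\right) + 14} = \frac{1}{\left(24 + 18 + 3 \cdot 324\right) + 14} = \frac{1}{\left(24 + 18 + 972\right) + 14} = \frac{1}{1014 + 14} = \frac{1}{1028}$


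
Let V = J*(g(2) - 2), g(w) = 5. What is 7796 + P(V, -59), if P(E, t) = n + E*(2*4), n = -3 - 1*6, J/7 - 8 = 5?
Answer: 9971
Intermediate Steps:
J = 91 (J = 56 + 7*5 = 56 + 35 = 91)
V = 273 (V = 91*(5 - 2) = 91*3 = 273)
n = -9 (n = -3 - 6 = -9)
P(E, t) = -9 + 8*E (P(E, t) = -9 + E*(2*4) = -9 + E*8 = -9 + 8*E)
7796 + P(V, -59) = 7796 + (-9 + 8*273) = 7796 + (-9 + 2184) = 7796 + 2175 = 9971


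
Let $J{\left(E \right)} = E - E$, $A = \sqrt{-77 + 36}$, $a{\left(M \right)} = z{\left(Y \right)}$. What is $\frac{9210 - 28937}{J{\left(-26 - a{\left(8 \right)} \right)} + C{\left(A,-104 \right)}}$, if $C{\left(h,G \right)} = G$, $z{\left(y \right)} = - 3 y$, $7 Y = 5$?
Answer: $\frac{19727}{104} \approx 189.68$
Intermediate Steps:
$Y = \frac{5}{7}$ ($Y = \frac{1}{7} \cdot 5 = \frac{5}{7} \approx 0.71429$)
$a{\left(M \right)} = - \frac{15}{7}$ ($a{\left(M \right)} = \left(-3\right) \frac{5}{7} = - \frac{15}{7}$)
$A = i \sqrt{41}$ ($A = \sqrt{-41} = i \sqrt{41} \approx 6.4031 i$)
$J{\left(E \right)} = 0$
$\frac{9210 - 28937}{J{\left(-26 - a{\left(8 \right)} \right)} + C{\left(A,-104 \right)}} = \frac{9210 - 28937}{0 - 104} = - \frac{19727}{-104} = \left(-19727\right) \left(- \frac{1}{104}\right) = \frac{19727}{104}$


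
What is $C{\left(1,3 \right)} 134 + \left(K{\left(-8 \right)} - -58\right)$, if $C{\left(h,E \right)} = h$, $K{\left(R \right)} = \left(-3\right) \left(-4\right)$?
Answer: $204$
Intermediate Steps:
$K{\left(R \right)} = 12$
$C{\left(1,3 \right)} 134 + \left(K{\left(-8 \right)} - -58\right) = 1 \cdot 134 + \left(12 - -58\right) = 134 + \left(12 + 58\right) = 134 + 70 = 204$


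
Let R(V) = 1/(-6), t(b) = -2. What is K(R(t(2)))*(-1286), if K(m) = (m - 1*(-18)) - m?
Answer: -23148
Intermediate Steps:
R(V) = -1/6
K(m) = 18 (K(m) = (m + 18) - m = (18 + m) - m = 18)
K(R(t(2)))*(-1286) = 18*(-1286) = -23148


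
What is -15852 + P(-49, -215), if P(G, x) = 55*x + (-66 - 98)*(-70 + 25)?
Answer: -20297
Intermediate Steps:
P(G, x) = 7380 + 55*x (P(G, x) = 55*x - 164*(-45) = 55*x + 7380 = 7380 + 55*x)
-15852 + P(-49, -215) = -15852 + (7380 + 55*(-215)) = -15852 + (7380 - 11825) = -15852 - 4445 = -20297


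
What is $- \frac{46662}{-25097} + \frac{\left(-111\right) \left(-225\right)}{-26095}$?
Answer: $\frac{118169463}{130981243} \approx 0.90219$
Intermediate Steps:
$- \frac{46662}{-25097} + \frac{\left(-111\right) \left(-225\right)}{-26095} = \left(-46662\right) \left(- \frac{1}{25097}\right) + 24975 \left(- \frac{1}{26095}\right) = \frac{46662}{25097} - \frac{4995}{5219} = \frac{118169463}{130981243}$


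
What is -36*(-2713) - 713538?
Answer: -615870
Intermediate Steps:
-36*(-2713) - 713538 = 97668 - 713538 = -615870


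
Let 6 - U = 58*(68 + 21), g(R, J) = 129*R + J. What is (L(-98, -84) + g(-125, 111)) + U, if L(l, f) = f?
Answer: -21254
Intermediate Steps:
g(R, J) = J + 129*R
U = -5156 (U = 6 - 58*(68 + 21) = 6 - 58*89 = 6 - 1*5162 = 6 - 5162 = -5156)
(L(-98, -84) + g(-125, 111)) + U = (-84 + (111 + 129*(-125))) - 5156 = (-84 + (111 - 16125)) - 5156 = (-84 - 16014) - 5156 = -16098 - 5156 = -21254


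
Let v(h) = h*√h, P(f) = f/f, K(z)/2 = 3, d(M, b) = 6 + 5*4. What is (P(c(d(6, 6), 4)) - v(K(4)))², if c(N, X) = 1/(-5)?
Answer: 217 - 12*√6 ≈ 187.61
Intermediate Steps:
d(M, b) = 26 (d(M, b) = 6 + 20 = 26)
c(N, X) = -⅕
K(z) = 6 (K(z) = 2*3 = 6)
P(f) = 1
v(h) = h^(3/2)
(P(c(d(6, 6), 4)) - v(K(4)))² = (1 - 6^(3/2))² = (1 - 6*√6)²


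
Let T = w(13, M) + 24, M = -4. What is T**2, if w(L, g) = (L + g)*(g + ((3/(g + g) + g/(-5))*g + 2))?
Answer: 8649/100 ≈ 86.490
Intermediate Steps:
w(L, g) = (L + g)*(2 + g + g*(-g/5 + 3/(2*g))) (w(L, g) = (L + g)*(g + ((3/((2*g)) + g*(-1/5))*g + 2)) = (L + g)*(g + ((3*(1/(2*g)) - g/5)*g + 2)) = (L + g)*(g + ((3/(2*g) - g/5)*g + 2)) = (L + g)*(g + ((-g/5 + 3/(2*g))*g + 2)) = (L + g)*(g + (g*(-g/5 + 3/(2*g)) + 2)) = (L + g)*(g + (2 + g*(-g/5 + 3/(2*g)))) = (L + g)*(2 + g + g*(-g/5 + 3/(2*g))))
T = -93/10 (T = ((-4)**2 - 1/5*(-4)**3 + (7/2)*13 + (7/2)*(-4) + 13*(-4) - 1/5*13*(-4)**2) + 24 = (16 - 1/5*(-64) + 91/2 - 14 - 52 - 1/5*13*16) + 24 = (16 + 64/5 + 91/2 - 14 - 52 - 208/5) + 24 = -333/10 + 24 = -93/10 ≈ -9.3000)
T**2 = (-93/10)**2 = 8649/100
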